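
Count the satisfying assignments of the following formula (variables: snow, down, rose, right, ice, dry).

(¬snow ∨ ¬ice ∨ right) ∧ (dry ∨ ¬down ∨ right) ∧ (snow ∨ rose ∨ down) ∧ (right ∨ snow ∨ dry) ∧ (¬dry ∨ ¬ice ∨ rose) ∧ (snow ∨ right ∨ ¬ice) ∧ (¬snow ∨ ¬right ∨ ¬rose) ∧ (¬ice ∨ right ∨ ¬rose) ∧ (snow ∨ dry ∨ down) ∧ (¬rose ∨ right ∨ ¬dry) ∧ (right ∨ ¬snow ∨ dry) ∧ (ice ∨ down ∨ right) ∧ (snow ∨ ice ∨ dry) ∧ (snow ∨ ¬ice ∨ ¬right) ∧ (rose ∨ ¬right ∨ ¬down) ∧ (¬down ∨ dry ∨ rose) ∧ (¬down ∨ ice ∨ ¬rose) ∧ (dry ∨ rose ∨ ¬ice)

There are 2^6 = 64 truth assignments over (snow, down, rose, right, ice, dry).
Split on down. With down = True, the clauses containing down are satisfied and ¬down drops from the rest; 2 of the 2^5 = 32 assignments to the other variables satisfy what remains.
With down = False, by the same count on the reduced clause set, 3 assignments work.
(One model: snow=F, down=F, rose=T, right=T, ice=F, dry=T.)
Total: 2 + 3 = 5.

5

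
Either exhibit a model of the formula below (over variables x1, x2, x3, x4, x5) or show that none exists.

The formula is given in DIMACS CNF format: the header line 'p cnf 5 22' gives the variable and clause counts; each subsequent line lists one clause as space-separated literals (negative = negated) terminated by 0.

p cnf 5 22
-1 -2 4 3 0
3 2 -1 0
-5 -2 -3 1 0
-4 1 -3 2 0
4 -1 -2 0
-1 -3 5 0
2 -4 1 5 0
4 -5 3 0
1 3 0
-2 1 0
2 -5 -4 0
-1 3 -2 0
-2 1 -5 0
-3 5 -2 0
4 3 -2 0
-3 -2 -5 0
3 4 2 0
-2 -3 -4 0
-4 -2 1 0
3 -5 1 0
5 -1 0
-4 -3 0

Case x1 = False:
The clause (x3) is unit, so x3 = True.
The clause (¬x2) is unit, so x2 = False.
The clause (¬x4) is unit, so x4 = False.
Every clause is now satisfied; x5 is unconstrained.

x1 ↦ False, x2 ↦ False, x3 ↦ True, x4 ↦ False, x5 ↦ True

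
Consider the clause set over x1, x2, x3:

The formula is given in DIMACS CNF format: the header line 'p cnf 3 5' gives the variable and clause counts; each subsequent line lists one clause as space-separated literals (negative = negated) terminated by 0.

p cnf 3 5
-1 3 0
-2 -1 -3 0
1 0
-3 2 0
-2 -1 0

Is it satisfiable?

No

The clause (x1) is unit, so x1 = True.
The clause (x3) is unit, so x3 = True.
The clause (¬x2) is unit, so x2 = False.
But (x2) is also a unit clause — contradiction.
No assignment satisfies every clause.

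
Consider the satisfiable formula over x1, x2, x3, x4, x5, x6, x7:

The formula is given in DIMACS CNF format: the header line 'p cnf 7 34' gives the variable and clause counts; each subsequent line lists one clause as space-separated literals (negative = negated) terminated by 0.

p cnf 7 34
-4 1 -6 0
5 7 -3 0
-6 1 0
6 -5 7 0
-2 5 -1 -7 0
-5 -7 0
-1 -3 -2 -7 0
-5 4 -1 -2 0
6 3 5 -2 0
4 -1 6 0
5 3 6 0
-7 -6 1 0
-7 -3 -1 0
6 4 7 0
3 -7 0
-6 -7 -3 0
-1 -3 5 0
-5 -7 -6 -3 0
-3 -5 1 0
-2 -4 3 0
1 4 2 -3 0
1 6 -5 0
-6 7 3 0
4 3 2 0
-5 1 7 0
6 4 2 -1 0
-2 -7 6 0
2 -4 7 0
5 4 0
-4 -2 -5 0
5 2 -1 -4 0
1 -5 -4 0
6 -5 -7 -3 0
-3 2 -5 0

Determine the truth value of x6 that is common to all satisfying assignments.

Suppose x6 = True.
The clause (x1) is unit, so x1 = True.
Try x5 = False.
The clause (¬x3) is unit, so x3 = False.
The clause (¬x7) is unit, so x7 = False.
Now (x7) is unsatisfied and unit — conflict.
So x5 must be the other value — set x5 = True.
The clause (¬x7) is unit, so x7 = False.
The clause (x3) is unit, so x3 = True.
The clause (x2) is unit, so x2 = True.
The clause (x4) is unit, so x4 = True.
Now (¬x4) is unsatisfied and unit — conflict.
Either choice for x5 ends in contradiction.
So every satisfying assignment has x6 = False.

False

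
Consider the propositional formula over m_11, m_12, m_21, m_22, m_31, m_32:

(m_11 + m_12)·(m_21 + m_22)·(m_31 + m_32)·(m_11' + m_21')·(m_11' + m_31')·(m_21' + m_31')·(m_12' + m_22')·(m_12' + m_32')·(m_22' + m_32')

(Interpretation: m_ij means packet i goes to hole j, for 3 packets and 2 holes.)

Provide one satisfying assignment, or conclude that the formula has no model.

UNSATISFIABLE

Branch on m_11: set m_11 = 1.
The clause (m_21') is unit, so m_21 = 0.
The clause (m_22) is unit, so m_22 = 1.
The clause (m_31') is unit, so m_31 = 0.
The clause (m_32) is unit, so m_32 = 1.
Now (m_32') is unsatisfied and unit — conflict.
So m_11 must be the other value — set m_11 = 0.
The clause (m_12) is unit, so m_12 = 1.
The clause (m_22') is unit, so m_22 = 0.
The clause (m_21) is unit, so m_21 = 1.
The clause (m_31') is unit, so m_31 = 0.
The clause (m_32) is unit, so m_32 = 1.
Now (m_32') is unsatisfied and unit — conflict.
Either choice for m_11 ends in contradiction.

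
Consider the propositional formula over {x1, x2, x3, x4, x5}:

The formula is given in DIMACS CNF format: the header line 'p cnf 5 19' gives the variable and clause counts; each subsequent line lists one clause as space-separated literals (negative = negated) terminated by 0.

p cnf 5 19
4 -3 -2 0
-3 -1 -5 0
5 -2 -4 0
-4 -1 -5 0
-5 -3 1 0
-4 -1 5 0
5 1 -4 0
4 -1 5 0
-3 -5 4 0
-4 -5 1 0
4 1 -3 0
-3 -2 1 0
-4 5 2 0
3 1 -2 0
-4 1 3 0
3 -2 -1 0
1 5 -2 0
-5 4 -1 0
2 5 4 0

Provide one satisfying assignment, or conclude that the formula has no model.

x1 ↦ False,  x2 ↦ False,  x3 ↦ False,  x4 ↦ False,  x5 ↦ True

Case x4 = False:
Case x3 = False:
Case x1 = False:
(¬x2) alone gives x2 = False.
(x5) alone gives x5 = True.
Every clause now holds.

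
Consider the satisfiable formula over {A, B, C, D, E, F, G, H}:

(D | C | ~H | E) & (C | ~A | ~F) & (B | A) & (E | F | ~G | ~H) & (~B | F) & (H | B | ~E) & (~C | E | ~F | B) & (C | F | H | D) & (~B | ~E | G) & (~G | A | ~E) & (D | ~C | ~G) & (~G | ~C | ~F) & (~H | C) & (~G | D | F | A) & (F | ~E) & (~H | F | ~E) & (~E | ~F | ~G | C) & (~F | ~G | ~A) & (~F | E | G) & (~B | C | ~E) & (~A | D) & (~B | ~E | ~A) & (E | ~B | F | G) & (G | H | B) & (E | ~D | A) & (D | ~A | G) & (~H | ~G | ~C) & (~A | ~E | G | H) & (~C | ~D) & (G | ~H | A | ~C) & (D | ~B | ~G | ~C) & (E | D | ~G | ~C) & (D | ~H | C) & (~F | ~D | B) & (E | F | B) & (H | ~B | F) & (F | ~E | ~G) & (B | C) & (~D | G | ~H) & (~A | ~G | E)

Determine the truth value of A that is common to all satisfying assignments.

Suppose A = 1.
(D) alone gives D = 1.
(~C) alone gives C = 0.
(~F) alone gives F = 0.
(~B) alone gives B = 0.
But (B) is also a unit clause — contradiction.
So every satisfying assignment has A = False.

False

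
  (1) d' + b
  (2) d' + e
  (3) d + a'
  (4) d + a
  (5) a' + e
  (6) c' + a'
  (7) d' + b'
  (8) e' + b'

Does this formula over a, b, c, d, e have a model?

No, unsatisfiable

Case d = 0:
(a') alone gives a = 0.
Now (a) is unsatisfied and unit — conflict.
Backtrack on d: now try d = 1.
(b) alone gives b = 1.
Now (b') is unsatisfied and unit — conflict.
Neither d = 1 nor d = 0 works.
No assignment satisfies every clause.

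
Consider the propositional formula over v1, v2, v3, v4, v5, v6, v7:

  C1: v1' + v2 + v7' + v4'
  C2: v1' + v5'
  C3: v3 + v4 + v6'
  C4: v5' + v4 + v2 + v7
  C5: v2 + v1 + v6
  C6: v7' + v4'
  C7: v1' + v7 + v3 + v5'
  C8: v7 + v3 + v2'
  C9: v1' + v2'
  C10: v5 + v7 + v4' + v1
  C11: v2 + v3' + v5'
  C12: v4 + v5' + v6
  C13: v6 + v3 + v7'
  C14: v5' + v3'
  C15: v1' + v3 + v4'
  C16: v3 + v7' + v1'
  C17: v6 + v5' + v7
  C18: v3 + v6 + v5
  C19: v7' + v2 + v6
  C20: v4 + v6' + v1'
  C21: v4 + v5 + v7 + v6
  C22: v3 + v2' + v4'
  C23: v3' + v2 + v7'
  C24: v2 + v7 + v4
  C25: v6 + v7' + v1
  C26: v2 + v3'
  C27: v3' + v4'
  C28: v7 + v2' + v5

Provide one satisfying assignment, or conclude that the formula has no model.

Branch on v1: set v1 = 0.
Branch on v2: set v2 = 0.
(v6) alone gives v6 = 1.
(v3') alone gives v3 = 0.
(v4) alone gives v4 = 1.
(v7') alone gives v7 = 0.
(v5) alone gives v5 = 1.
Every clause now holds.

v1: 0,  v2: 0,  v3: 0,  v4: 1,  v5: 1,  v6: 1,  v7: 0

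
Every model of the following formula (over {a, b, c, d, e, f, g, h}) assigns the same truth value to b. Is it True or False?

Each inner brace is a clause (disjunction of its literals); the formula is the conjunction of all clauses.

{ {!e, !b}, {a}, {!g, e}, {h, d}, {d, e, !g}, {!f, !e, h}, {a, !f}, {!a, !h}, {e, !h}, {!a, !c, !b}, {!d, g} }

False

Suppose b = true.
Unit clause (!e) forces e = false.
Unit clause (a) forces a = true.
Unit clause (!g) forces g = false.
Unit clause (!h) forces h = false.
Unit clause (d) forces d = true.
Now (!d) is unsatisfied and unit — conflict.
So every satisfying assignment has b = False.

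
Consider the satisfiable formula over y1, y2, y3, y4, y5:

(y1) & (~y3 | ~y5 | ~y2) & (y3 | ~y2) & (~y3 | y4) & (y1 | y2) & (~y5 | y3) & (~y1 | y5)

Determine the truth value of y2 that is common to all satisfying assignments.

Suppose y2 = 1.
From the singleton clause (y1), y1 = 1.
From the singleton clause (y3), y3 = 1.
From the singleton clause (~y5), y5 = 0.
But (y5) is also a unit clause — contradiction.
So every satisfying assignment has y2 = False.

False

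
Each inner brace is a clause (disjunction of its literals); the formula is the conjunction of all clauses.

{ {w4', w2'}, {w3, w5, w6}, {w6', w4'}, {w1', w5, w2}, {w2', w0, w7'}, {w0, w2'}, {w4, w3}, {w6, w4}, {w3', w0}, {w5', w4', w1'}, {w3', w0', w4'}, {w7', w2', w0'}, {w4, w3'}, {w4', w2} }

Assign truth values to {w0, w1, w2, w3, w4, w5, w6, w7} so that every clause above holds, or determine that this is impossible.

UNSATISFIABLE

Case w4 = 0:
Unit clause (w3) forces w3 = 1.
But (w3') is also a unit clause — contradiction.
So w4 must be the other value — set w4 = 1.
Unit clause (w2') forces w2 = 0.
But (w2) is also a unit clause — contradiction.
Either choice for w4 ends in contradiction.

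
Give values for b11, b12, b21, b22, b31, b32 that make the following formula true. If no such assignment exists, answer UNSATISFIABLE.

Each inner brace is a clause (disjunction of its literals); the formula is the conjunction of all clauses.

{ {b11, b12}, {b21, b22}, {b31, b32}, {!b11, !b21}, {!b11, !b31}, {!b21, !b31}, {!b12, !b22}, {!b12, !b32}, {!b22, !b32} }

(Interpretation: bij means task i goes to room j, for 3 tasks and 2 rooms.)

UNSATISFIABLE

Try b11 = true.
Unit clause (!b21) forces b21 = false.
Unit clause (b22) forces b22 = true.
Unit clause (!b31) forces b31 = false.
Unit clause (b32) forces b32 = true.
That conflicts with the unit clause (!b32).
Backtrack on b11: now try b11 = false.
Unit clause (b12) forces b12 = true.
Unit clause (!b22) forces b22 = false.
Unit clause (b21) forces b21 = true.
Unit clause (!b31) forces b31 = false.
Unit clause (b32) forces b32 = true.
That conflicts with the unit clause (!b32).
Either choice for b11 ends in contradiction.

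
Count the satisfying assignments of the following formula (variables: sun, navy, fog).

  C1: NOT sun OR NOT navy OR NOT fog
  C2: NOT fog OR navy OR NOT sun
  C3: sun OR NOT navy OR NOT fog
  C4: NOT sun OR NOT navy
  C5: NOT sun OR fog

There are 2^3 = 8 truth assignments over (sun, navy, fog).
Check each against the 5 clauses (columns in the order sun, navy, fog):
  F F F  ✓ satisfies all
  F F T  ✓ satisfies all
  F T F  ✓ satisfies all
  F T T  ✗ fails (sun OR NOT navy OR NOT fog)
  T F F  ✗ fails (NOT sun OR fog)
  T F T  ✗ fails (NOT fog OR navy OR NOT sun)
  T T F  ✗ fails (NOT sun OR NOT navy)
  T T T  ✗ fails (NOT sun OR NOT navy OR NOT fog)
3 of the 8 rows are models.

3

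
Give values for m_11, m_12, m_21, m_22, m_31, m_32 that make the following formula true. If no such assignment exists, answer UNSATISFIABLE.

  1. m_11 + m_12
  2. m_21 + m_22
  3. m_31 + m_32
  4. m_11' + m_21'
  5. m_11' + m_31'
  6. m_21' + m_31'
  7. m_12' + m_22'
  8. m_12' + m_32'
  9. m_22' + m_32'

Try m_11 = 1.
The clause (m_21') is unit, so m_21 = 0.
The clause (m_22) is unit, so m_22 = 1.
The clause (m_31') is unit, so m_31 = 0.
The clause (m_32) is unit, so m_32 = 1.
That conflicts with the unit clause (m_32').
Backtrack on m_11: now try m_11 = 0.
The clause (m_12) is unit, so m_12 = 1.
The clause (m_22') is unit, so m_22 = 0.
The clause (m_21) is unit, so m_21 = 1.
The clause (m_31') is unit, so m_31 = 0.
The clause (m_32) is unit, so m_32 = 1.
That conflicts with the unit clause (m_32').
Both values of m_11 lead to a conflict.

UNSATISFIABLE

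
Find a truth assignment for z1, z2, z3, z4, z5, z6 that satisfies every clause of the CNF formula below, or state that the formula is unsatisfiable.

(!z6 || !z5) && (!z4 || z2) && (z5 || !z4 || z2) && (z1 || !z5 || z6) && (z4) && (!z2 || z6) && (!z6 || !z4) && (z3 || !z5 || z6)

UNSATISFIABLE

(z4) alone gives z4 = true.
(z2) alone gives z2 = true.
(z6) alone gives z6 = true.
But (!z6) is also a unit clause — contradiction.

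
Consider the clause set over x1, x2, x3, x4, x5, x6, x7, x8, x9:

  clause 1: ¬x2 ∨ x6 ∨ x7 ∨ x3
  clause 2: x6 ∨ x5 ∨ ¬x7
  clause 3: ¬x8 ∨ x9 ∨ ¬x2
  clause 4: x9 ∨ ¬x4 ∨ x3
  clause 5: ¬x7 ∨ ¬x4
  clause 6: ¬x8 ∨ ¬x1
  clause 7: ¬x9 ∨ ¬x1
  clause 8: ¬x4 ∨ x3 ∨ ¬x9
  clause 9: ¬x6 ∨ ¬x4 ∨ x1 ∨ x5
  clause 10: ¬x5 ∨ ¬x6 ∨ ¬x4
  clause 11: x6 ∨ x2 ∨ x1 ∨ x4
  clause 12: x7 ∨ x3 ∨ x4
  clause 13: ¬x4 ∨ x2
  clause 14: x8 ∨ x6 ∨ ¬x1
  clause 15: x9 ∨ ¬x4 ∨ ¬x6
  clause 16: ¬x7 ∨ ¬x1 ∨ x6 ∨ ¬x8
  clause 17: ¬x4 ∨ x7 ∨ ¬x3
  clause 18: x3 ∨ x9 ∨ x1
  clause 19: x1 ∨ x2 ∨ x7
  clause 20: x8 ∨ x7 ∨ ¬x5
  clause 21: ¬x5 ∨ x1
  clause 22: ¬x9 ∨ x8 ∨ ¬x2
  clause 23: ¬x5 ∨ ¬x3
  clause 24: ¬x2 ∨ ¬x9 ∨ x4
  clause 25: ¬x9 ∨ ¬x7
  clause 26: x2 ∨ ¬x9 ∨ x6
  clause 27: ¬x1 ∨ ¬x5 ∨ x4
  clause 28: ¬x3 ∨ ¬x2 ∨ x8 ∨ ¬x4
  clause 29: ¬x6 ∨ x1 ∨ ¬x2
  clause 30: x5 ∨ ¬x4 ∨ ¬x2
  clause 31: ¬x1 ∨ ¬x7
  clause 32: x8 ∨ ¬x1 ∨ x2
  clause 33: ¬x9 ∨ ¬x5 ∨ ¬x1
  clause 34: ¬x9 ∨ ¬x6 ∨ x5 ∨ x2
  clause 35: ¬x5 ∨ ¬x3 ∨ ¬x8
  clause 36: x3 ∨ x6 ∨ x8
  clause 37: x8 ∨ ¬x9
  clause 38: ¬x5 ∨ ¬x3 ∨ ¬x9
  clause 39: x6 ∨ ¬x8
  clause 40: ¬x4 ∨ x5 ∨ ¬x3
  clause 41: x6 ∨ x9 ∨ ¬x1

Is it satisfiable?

Satisfiable

Branch on x7: set x7 = False.
Branch on x8: set x8 = False.
From the singleton clause (¬x5), x5 = False.
From the singleton clause (¬x9), x9 = False.
Branch on x4: set x4 = False.
From the singleton clause (x3), x3 = True.
Branch on x6: set x6 = False.
From the singleton clause (¬x1), x1 = False.
From the singleton clause (x2), x2 = True.
All clauses are satisfied.
A satisfying assignment: x1: False,  x2: True,  x3: True,  x4: False,  x5: False,  x6: False,  x7: False,  x8: False,  x9: False.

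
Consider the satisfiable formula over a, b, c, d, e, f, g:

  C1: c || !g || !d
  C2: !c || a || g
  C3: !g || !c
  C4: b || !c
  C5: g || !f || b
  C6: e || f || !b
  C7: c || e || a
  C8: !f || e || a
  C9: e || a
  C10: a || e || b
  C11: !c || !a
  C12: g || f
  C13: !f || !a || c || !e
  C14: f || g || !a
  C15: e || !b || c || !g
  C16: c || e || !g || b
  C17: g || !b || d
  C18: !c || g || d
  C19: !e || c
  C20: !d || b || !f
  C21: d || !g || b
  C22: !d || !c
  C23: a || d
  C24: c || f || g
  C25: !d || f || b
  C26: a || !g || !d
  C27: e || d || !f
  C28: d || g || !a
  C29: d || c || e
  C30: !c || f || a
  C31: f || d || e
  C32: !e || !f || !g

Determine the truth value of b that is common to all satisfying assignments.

Suppose b = false.
The clause (!c) is unit, so c = false.
The clause (!e) is unit, so e = false.
The clause (a) is unit, so a = true.
The clause (!g) is unit, so g = false.
The clause (!f) is unit, so f = false.
Now (f) is unsatisfied and unit — conflict.
So every satisfying assignment has b = True.

True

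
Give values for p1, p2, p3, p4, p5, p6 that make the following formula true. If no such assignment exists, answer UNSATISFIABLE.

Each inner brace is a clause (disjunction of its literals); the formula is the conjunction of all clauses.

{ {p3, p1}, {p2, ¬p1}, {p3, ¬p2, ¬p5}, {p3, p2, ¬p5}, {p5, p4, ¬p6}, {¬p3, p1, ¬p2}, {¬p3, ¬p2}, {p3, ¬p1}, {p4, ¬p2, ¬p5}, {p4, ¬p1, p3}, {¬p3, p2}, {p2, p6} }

Suppose p3 = True.
From the singleton clause (¬p2), p2 = False.
But (p2) is also a unit clause — contradiction.
Backtrack on p3: now try p3 = False.
From the singleton clause (p1), p1 = True.
But (¬p1) is also a unit clause — contradiction.
Either choice for p3 ends in contradiction.

UNSATISFIABLE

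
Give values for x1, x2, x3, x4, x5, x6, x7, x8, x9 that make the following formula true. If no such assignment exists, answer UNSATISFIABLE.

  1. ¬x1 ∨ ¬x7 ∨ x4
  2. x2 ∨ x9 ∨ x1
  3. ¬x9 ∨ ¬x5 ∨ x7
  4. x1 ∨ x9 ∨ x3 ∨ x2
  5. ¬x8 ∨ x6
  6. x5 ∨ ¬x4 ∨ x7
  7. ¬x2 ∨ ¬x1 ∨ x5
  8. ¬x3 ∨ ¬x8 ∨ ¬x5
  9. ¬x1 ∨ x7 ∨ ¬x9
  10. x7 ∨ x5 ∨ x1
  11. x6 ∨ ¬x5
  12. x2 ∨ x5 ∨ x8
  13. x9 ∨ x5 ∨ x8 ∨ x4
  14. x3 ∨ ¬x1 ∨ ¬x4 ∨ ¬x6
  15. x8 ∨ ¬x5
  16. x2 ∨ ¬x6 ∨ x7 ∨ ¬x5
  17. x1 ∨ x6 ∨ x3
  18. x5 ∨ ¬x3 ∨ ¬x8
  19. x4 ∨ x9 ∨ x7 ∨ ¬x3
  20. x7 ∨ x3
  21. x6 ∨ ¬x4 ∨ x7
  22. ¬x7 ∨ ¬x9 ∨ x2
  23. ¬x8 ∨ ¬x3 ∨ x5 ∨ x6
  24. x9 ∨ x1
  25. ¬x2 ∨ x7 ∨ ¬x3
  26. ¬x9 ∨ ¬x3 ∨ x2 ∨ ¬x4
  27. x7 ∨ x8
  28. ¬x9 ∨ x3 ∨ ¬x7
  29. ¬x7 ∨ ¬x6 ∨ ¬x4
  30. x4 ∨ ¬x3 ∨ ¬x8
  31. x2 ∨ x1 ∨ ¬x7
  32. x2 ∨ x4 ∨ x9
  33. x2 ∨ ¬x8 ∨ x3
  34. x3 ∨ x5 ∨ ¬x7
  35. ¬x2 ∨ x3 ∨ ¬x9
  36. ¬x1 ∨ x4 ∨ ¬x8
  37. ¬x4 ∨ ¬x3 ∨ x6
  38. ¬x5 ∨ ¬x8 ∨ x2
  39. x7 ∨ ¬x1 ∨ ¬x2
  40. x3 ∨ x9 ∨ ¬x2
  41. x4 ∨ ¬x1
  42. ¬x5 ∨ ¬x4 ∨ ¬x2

Try x8 = False.
From the singleton clause (¬x5), x5 = False.
From the singleton clause (x2), x2 = True.
From the singleton clause (¬x1), x1 = False.
From the singleton clause (x7), x7 = True.
From the singleton clause (x9), x9 = True.
From the singleton clause (x3), x3 = True.
Try x6 = True.
From the singleton clause (¬x4), x4 = False.
All clauses are satisfied.

x1=False,  x2=True,  x3=True,  x4=False,  x5=False,  x6=True,  x7=True,  x8=False,  x9=True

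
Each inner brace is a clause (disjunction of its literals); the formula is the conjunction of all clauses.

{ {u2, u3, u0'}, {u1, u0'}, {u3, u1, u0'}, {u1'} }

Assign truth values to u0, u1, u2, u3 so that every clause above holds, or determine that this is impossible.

u0 ↦ 0; u1 ↦ 0; u2 ↦ 1; u3 ↦ 0

The clause (u1') is unit, so u1 = 0.
The clause (u0') is unit, so u0 = 0.
Every clause is now satisfied; u2, u3 are unconstrained.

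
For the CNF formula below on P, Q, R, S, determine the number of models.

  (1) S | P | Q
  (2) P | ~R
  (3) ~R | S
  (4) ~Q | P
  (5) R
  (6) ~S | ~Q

1

There are 2^4 = 16 truth assignments over (P, Q, R, S).
Check each against the 6 clauses (columns in the order P, Q, R, S):
  F F F F  ✗ fails (S | P | Q)
  F F F T  ✗ fails (R)
  F F T F  ✗ fails (S | P | Q)
  F F T T  ✗ fails (P | ~R)
  F T F F  ✗ fails (~Q | P)
  F T F T  ✗ fails (~Q | P)
  F T T F  ✗ fails (P | ~R)
  F T T T  ✗ fails (P | ~R)
  T F F F  ✗ fails (R)
  T F F T  ✗ fails (R)
  T F T F  ✗ fails (~R | S)
  T F T T  ✓ satisfies all
  T T F F  ✗ fails (R)
  T T F T  ✗ fails (R)
  T T T F  ✗ fails (~R | S)
  T T T T  ✗ fails (~S | ~Q)
1 of the 16 rows is a model.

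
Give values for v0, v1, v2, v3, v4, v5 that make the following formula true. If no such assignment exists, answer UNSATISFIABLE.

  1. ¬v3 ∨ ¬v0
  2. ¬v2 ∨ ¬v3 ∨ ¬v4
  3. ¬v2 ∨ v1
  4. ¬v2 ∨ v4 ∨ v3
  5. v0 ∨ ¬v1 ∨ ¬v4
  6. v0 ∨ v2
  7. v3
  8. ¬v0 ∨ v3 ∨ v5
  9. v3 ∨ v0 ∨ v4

v0: False,  v1: True,  v2: True,  v3: True,  v4: False,  v5: False

(v3) alone gives v3 = True.
(¬v0) alone gives v0 = False.
(v2) alone gives v2 = True.
(¬v4) alone gives v4 = False.
(v1) alone gives v1 = True.
No clause remains; v5 is free.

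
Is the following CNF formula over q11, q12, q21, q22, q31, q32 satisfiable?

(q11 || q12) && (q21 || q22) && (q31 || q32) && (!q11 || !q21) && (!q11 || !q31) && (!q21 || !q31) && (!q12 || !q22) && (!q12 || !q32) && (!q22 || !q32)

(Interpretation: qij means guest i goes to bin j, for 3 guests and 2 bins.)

Suppose q11 = true.
(!q21) alone gives q21 = false.
(q22) alone gives q22 = true.
(!q31) alone gives q31 = false.
(q32) alone gives q32 = true.
That conflicts with the unit clause (!q32).
Undo q11 and try q11 = false.
(q12) alone gives q12 = true.
(!q22) alone gives q22 = false.
(q21) alone gives q21 = true.
(!q31) alone gives q31 = false.
(q32) alone gives q32 = true.
That conflicts with the unit clause (!q32).
Either choice for q11 ends in contradiction.
No assignment satisfies every clause.

No, unsatisfiable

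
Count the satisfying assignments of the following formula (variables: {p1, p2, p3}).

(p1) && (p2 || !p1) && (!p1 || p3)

There are 2^3 = 8 truth assignments over (p1, p2, p3).
Split on p2. With p2 = true, the clauses containing p2 are satisfied and !p2 drops from the rest; 1 of the 2^2 = 4 assignments to the other variables satisfy what remains.
With p2 = false, by the same count on the reduced clause set, 0 assignments work.
Total: 1 + 0 = 1.

1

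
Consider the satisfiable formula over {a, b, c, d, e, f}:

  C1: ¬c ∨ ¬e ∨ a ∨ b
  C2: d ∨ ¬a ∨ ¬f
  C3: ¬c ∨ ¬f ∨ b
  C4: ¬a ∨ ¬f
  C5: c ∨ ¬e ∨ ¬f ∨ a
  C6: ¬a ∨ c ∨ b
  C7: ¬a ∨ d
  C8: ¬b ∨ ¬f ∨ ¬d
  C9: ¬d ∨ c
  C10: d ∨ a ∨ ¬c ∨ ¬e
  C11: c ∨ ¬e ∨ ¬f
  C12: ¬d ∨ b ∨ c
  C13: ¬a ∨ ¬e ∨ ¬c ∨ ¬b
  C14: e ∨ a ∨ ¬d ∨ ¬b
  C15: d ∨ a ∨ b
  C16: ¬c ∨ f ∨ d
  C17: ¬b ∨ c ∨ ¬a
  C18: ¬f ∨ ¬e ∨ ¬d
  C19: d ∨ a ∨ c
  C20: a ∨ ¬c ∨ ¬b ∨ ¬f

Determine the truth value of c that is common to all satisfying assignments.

True

Suppose c = False.
The clause (¬d) is unit, so d = False.
The clause (¬a) is unit, so a = False.
But (a) is also a unit clause — contradiction.
So every satisfying assignment has c = True.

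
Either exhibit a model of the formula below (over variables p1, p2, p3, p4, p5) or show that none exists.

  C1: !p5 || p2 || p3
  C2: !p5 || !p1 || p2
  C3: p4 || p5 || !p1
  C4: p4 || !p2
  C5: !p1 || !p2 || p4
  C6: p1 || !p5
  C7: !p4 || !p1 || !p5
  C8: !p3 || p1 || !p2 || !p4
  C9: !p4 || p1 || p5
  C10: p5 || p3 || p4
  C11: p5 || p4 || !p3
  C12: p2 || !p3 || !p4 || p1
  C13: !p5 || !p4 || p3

Branch on p4: set p4 = true.
Branch on p1: set p1 = true.
The clause (!p5) is unit, so p5 = false.
No clause remains; p2, p3 are free.

p1: true,  p2: true,  p3: true,  p4: true,  p5: false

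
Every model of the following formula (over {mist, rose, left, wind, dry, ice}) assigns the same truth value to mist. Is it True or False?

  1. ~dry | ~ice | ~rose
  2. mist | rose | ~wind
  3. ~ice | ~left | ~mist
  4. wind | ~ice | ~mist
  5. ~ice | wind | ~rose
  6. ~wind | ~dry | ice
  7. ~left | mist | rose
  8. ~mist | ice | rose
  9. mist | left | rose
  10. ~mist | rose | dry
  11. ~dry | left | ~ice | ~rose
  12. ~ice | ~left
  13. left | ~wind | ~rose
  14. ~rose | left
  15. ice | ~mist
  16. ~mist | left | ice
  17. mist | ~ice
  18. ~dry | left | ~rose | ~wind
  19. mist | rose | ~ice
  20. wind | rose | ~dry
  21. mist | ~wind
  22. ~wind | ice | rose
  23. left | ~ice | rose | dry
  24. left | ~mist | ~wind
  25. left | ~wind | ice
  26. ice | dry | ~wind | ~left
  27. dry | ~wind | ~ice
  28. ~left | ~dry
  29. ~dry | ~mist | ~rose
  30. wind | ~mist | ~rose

False

Suppose mist = 1.
(ice) alone gives ice = 1.
(~left) alone gives left = 0.
(wind) alone gives wind = 1.
That conflicts with the unit clause (~wind).
So every satisfying assignment has mist = False.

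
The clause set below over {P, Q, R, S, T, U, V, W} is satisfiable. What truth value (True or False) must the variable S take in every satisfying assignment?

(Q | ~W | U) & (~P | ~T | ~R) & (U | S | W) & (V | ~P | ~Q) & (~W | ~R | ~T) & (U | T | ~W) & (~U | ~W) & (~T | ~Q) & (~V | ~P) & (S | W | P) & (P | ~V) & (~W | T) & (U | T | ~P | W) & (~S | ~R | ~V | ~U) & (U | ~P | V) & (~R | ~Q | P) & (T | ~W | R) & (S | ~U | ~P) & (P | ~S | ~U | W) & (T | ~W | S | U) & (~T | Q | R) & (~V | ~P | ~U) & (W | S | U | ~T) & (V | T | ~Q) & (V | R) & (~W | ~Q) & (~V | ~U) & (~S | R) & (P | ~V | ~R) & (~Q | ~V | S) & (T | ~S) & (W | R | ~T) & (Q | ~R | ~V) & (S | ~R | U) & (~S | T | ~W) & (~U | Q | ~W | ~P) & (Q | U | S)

True

Suppose S = 0.
Branch on U: set U = 1.
The clause (~W) is unit, so W = 0.
The clause (P) is unit, so P = 1.
Now (~P) is unsatisfied and unit — conflict.
Undo U and try U = 0.
The clause (W) is unit, so W = 1.
The clause (Q) is unit, so Q = 1.
Now (~Q) is unsatisfied and unit — conflict.
Neither U = 1 nor U = 0 works.
So every satisfying assignment has S = True.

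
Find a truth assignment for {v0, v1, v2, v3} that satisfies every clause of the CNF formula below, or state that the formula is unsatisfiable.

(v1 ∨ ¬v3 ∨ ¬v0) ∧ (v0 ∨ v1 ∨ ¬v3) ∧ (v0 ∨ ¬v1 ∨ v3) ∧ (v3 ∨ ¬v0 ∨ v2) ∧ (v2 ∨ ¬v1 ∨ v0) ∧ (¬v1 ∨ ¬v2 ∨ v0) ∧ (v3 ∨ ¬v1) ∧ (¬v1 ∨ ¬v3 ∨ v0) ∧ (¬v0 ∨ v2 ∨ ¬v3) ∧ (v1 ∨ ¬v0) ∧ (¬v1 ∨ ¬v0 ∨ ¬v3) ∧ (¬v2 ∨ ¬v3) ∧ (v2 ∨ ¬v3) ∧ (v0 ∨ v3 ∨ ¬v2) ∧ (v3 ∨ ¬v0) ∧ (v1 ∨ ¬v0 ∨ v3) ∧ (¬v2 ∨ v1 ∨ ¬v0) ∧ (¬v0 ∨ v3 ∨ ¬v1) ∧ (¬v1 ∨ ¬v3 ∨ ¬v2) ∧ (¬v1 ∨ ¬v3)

v0 ↦ False,  v1 ↦ False,  v2 ↦ False,  v3 ↦ False

Case v3 = False:
The clause (¬v1) is unit, so v1 = False.
The clause (¬v0) is unit, so v0 = False.
The clause (¬v2) is unit, so v2 = False.
All clauses are satisfied.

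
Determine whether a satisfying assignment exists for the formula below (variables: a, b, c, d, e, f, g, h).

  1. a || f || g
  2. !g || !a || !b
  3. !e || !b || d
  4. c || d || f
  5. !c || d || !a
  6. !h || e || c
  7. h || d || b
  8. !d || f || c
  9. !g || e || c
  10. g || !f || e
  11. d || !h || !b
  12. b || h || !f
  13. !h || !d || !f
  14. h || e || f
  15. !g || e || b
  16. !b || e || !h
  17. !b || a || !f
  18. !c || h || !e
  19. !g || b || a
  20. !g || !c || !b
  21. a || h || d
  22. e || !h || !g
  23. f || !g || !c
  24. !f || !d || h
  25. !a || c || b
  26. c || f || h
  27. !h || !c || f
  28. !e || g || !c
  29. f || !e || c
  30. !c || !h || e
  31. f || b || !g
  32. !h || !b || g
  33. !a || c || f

Satisfiable

Branch on a: set a = false.
Branch on f: set f = true.
(!b) alone gives b = false.
(h) alone gives h = true.
(!d) alone gives d = false.
(!g) alone gives g = false.
(e) alone gives e = true.
(!c) alone gives c = false.
This assignment satisfies each clause.
A satisfying assignment: a=false, b=false, c=false, d=false, e=true, f=true, g=false, h=true.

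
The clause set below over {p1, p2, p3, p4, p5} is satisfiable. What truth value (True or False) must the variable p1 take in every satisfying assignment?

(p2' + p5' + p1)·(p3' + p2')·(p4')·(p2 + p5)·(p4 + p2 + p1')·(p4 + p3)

False

Suppose p1 = 1.
Unit clause (p4') forces p4 = 0.
Unit clause (p2) forces p2 = 1.
Unit clause (p3') forces p3 = 0.
That conflicts with the unit clause (p3).
So every satisfying assignment has p1 = False.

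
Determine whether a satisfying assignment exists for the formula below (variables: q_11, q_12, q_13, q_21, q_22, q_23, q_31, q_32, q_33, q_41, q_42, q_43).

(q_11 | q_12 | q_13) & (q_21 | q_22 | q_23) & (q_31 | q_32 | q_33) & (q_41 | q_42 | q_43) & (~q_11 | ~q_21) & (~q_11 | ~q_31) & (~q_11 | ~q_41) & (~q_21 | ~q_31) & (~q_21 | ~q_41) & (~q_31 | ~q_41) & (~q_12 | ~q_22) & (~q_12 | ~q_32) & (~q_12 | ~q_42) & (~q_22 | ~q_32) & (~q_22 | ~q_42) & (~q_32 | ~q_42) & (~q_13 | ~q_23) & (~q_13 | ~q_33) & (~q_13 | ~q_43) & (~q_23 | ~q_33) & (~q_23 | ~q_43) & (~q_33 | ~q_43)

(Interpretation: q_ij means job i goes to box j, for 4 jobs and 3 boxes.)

No, unsatisfiable

Suppose q_11 = 0.
Suppose q_12 = 1.
From the singleton clause (~q_22), q_22 = 0.
From the singleton clause (~q_32), q_32 = 0.
From the singleton clause (~q_42), q_42 = 0.
Suppose q_21 = 1.
From the singleton clause (~q_31), q_31 = 0.
From the singleton clause (q_33), q_33 = 1.
From the singleton clause (~q_41), q_41 = 0.
From the singleton clause (q_43), q_43 = 1.
That conflicts with the unit clause (~q_43).
So q_21 must be the other value — set q_21 = 0.
From the singleton clause (q_23), q_23 = 1.
From the singleton clause (~q_13), q_13 = 0.
From the singleton clause (~q_33), q_33 = 0.
From the singleton clause (q_31), q_31 = 1.
From the singleton clause (~q_41), q_41 = 0.
From the singleton clause (q_43), q_43 = 1.
That conflicts with the unit clause (~q_43).
Neither q_21 = 1 nor q_21 = 0 works.
So q_12 must be the other value — set q_12 = 0.
From the singleton clause (q_13), q_13 = 1.
From the singleton clause (~q_23), q_23 = 0.
From the singleton clause (~q_33), q_33 = 0.
From the singleton clause (~q_43), q_43 = 0.
Suppose q_21 = 1.
From the singleton clause (~q_31), q_31 = 0.
From the singleton clause (q_32), q_32 = 1.
From the singleton clause (~q_41), q_41 = 0.
From the singleton clause (q_42), q_42 = 1.
That conflicts with the unit clause (~q_42).
So q_21 must be the other value — set q_21 = 0.
From the singleton clause (q_22), q_22 = 1.
From the singleton clause (~q_32), q_32 = 0.
From the singleton clause (q_31), q_31 = 1.
From the singleton clause (~q_41), q_41 = 0.
From the singleton clause (q_42), q_42 = 1.
That conflicts with the unit clause (~q_42).
Neither q_21 = 1 nor q_21 = 0 works.
Neither q_12 = 1 nor q_12 = 0 works.
So q_11 must be the other value — set q_11 = 1.
From the singleton clause (~q_21), q_21 = 0.
From the singleton clause (~q_31), q_31 = 0.
From the singleton clause (~q_41), q_41 = 0.
Suppose q_22 = 1.
From the singleton clause (~q_12), q_12 = 0.
From the singleton clause (~q_32), q_32 = 0.
From the singleton clause (q_33), q_33 = 1.
From the singleton clause (~q_42), q_42 = 0.
From the singleton clause (q_43), q_43 = 1.
That conflicts with the unit clause (~q_43).
So q_22 must be the other value — set q_22 = 0.
From the singleton clause (q_23), q_23 = 1.
From the singleton clause (~q_13), q_13 = 0.
From the singleton clause (~q_33), q_33 = 0.
From the singleton clause (q_32), q_32 = 1.
From the singleton clause (~q_12), q_12 = 0.
From the singleton clause (~q_42), q_42 = 0.
From the singleton clause (q_43), q_43 = 1.
That conflicts with the unit clause (~q_43).
Neither q_22 = 1 nor q_22 = 0 works.
Neither q_11 = 1 nor q_11 = 0 works.
No assignment satisfies every clause.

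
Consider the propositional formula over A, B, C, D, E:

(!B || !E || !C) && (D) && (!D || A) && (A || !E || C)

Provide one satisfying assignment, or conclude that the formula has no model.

A ↦ true; B ↦ true; C ↦ true; D ↦ true; E ↦ false

The clause (D) is unit, so D = true.
The clause (A) is unit, so A = true.
Branch on B: set B = true.
Branch on E: set E = false.
All clauses hold; C can take either value.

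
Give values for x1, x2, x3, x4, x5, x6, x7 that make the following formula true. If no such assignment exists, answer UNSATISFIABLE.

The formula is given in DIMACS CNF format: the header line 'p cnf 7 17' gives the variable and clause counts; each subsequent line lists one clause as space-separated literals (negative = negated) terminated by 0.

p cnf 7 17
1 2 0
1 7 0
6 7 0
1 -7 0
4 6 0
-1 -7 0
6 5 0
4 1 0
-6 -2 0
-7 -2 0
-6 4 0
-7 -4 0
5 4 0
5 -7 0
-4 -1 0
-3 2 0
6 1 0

UNSATISFIABLE

Try x1 = True.
Unit clause (¬x7) forces x7 = False.
Unit clause (x6) forces x6 = True.
Unit clause (¬x2) forces x2 = False.
Unit clause (x4) forces x4 = True.
Now (¬x4) is unsatisfied and unit — conflict.
Undo x1 and try x1 = False.
Unit clause (x2) forces x2 = True.
Unit clause (x7) forces x7 = True.
Now (¬x7) is unsatisfied and unit — conflict.
Neither x1 = True nor x1 = False works.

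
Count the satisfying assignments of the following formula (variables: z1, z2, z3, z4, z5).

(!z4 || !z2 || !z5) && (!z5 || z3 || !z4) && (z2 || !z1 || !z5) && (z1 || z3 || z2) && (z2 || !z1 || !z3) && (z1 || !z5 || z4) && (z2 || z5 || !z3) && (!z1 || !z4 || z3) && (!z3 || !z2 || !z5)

There are 2^5 = 32 truth assignments over (z1, z2, z3, z4, z5).
Split on z1. With z1 = true, the clauses containing z1 are satisfied and !z1 drops from the rest; 5 of the 2^4 = 16 assignments to the other variables satisfy what remains.
With z1 = false, by the same count on the reduced clause set, 5 assignments work.
Total: 5 + 5 = 10.

10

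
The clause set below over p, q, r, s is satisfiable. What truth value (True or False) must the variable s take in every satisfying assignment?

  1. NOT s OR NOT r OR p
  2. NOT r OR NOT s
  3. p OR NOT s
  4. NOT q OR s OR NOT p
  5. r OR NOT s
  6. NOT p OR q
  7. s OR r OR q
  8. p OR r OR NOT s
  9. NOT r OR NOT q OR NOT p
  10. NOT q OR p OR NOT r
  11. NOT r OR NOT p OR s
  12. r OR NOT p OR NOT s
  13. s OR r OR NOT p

Suppose s = true.
(NOT r) alone gives r = false.
Now (r) is unsatisfied and unit — conflict.
So every satisfying assignment has s = False.

False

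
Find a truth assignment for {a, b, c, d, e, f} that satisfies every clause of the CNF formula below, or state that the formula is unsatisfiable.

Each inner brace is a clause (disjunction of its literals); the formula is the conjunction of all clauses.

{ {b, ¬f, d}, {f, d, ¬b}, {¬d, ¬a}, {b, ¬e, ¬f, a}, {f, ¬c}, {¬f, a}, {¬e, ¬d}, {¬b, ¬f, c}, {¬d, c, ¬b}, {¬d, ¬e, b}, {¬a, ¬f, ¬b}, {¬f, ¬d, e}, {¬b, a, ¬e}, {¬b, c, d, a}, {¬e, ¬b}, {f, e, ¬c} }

a: False, b: False, c: False, d: False, e: False, f: False

Try d = False.
Try b = False.
(¬f) alone gives f = False.
(¬c) alone gives c = False.
All clauses hold; a, e can take either value.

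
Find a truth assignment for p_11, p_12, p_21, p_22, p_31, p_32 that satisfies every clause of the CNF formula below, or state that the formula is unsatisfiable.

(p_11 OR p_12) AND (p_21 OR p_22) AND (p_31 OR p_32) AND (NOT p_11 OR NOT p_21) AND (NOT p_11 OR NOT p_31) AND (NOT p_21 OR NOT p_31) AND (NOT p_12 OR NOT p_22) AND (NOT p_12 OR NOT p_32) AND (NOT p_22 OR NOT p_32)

Try p_11 = true.
From the singleton clause (NOT p_21), p_21 = false.
From the singleton clause (p_22), p_22 = true.
From the singleton clause (NOT p_31), p_31 = false.
From the singleton clause (p_32), p_32 = true.
Now (NOT p_32) is unsatisfied and unit — conflict.
Backtrack on p_11: now try p_11 = false.
From the singleton clause (p_12), p_12 = true.
From the singleton clause (NOT p_22), p_22 = false.
From the singleton clause (p_21), p_21 = true.
From the singleton clause (NOT p_31), p_31 = false.
From the singleton clause (p_32), p_32 = true.
Now (NOT p_32) is unsatisfied and unit — conflict.
Both values of p_11 lead to a conflict.

UNSATISFIABLE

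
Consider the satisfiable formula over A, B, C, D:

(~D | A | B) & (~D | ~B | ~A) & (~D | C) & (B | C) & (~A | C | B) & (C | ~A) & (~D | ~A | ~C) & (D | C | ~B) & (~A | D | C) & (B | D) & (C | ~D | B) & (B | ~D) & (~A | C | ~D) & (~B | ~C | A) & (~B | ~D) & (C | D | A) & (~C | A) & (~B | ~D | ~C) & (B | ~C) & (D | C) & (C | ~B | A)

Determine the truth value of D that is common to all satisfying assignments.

Suppose D = 1.
From the singleton clause (C), C = 1.
From the singleton clause (~A), A = 0.
Now (A) is unsatisfied and unit — conflict.
So every satisfying assignment has D = False.

False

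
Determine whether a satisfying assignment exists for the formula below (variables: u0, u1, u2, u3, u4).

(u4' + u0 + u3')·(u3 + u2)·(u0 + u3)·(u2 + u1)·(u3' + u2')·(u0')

Unit clause (u0') forces u0 = 0.
Unit clause (u3) forces u3 = 1.
Unit clause (u4') forces u4 = 0.
Unit clause (u2') forces u2 = 0.
Unit clause (u1) forces u1 = 1.
Every clause now holds.
A satisfying assignment: u0 ↦ 0,  u1 ↦ 1,  u2 ↦ 0,  u3 ↦ 1,  u4 ↦ 0.

Yes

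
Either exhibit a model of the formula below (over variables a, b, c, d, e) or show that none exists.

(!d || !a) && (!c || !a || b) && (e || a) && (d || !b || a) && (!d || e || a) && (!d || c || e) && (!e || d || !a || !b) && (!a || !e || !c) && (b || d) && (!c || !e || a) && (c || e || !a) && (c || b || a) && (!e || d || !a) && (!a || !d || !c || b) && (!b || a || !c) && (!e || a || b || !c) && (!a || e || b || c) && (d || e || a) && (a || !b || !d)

Case d = false:
From the singleton clause (b), b = true.
From the singleton clause (a), a = true.
From the singleton clause (!e), e = false.
From the singleton clause (c), c = true.
This assignment satisfies each clause.

a ↦ true, b ↦ true, c ↦ true, d ↦ false, e ↦ false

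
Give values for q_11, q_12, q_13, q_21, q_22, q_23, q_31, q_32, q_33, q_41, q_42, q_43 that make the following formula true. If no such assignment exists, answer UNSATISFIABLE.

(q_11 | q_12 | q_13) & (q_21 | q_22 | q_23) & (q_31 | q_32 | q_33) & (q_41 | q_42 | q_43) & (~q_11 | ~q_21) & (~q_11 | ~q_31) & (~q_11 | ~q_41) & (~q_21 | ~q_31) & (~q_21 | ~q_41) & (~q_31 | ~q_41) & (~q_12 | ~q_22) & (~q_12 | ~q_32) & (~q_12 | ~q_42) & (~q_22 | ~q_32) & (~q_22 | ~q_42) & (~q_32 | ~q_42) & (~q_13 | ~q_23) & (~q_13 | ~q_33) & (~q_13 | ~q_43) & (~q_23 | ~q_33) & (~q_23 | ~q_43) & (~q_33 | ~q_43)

UNSATISFIABLE

Try q_11 = 0.
Try q_12 = 1.
The clause (~q_22) is unit, so q_22 = 0.
The clause (~q_32) is unit, so q_32 = 0.
The clause (~q_42) is unit, so q_42 = 0.
Try q_21 = 1.
The clause (~q_31) is unit, so q_31 = 0.
The clause (q_33) is unit, so q_33 = 1.
The clause (~q_41) is unit, so q_41 = 0.
The clause (q_43) is unit, so q_43 = 1.
That conflicts with the unit clause (~q_43).
Backtrack on q_21: now try q_21 = 0.
The clause (q_23) is unit, so q_23 = 1.
The clause (~q_13) is unit, so q_13 = 0.
The clause (~q_33) is unit, so q_33 = 0.
The clause (q_31) is unit, so q_31 = 1.
The clause (~q_41) is unit, so q_41 = 0.
The clause (q_43) is unit, so q_43 = 1.
That conflicts with the unit clause (~q_43).
Either choice for q_21 ends in contradiction.
Backtrack on q_12: now try q_12 = 0.
The clause (q_13) is unit, so q_13 = 1.
The clause (~q_23) is unit, so q_23 = 0.
The clause (~q_33) is unit, so q_33 = 0.
The clause (~q_43) is unit, so q_43 = 0.
Try q_21 = 1.
The clause (~q_31) is unit, so q_31 = 0.
The clause (q_32) is unit, so q_32 = 1.
The clause (~q_41) is unit, so q_41 = 0.
The clause (q_42) is unit, so q_42 = 1.
That conflicts with the unit clause (~q_42).
Backtrack on q_21: now try q_21 = 0.
The clause (q_22) is unit, so q_22 = 1.
The clause (~q_32) is unit, so q_32 = 0.
The clause (q_31) is unit, so q_31 = 1.
The clause (~q_41) is unit, so q_41 = 0.
The clause (q_42) is unit, so q_42 = 1.
That conflicts with the unit clause (~q_42).
Either choice for q_21 ends in contradiction.
Either choice for q_12 ends in contradiction.
Backtrack on q_11: now try q_11 = 1.
The clause (~q_21) is unit, so q_21 = 0.
The clause (~q_31) is unit, so q_31 = 0.
The clause (~q_41) is unit, so q_41 = 0.
Try q_22 = 1.
The clause (~q_12) is unit, so q_12 = 0.
The clause (~q_32) is unit, so q_32 = 0.
The clause (q_33) is unit, so q_33 = 1.
The clause (~q_42) is unit, so q_42 = 0.
The clause (q_43) is unit, so q_43 = 1.
That conflicts with the unit clause (~q_43).
Backtrack on q_22: now try q_22 = 0.
The clause (q_23) is unit, so q_23 = 1.
The clause (~q_13) is unit, so q_13 = 0.
The clause (~q_33) is unit, so q_33 = 0.
The clause (q_32) is unit, so q_32 = 1.
The clause (~q_12) is unit, so q_12 = 0.
The clause (~q_42) is unit, so q_42 = 0.
The clause (q_43) is unit, so q_43 = 1.
That conflicts with the unit clause (~q_43).
Either choice for q_22 ends in contradiction.
Either choice for q_11 ends in contradiction.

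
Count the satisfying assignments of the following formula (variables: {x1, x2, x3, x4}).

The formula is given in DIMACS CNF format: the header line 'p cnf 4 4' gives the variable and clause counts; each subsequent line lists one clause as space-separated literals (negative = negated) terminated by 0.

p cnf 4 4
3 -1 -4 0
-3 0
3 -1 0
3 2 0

2

There are 2^4 = 16 truth assignments over (x1, x2, x3, x4).
Check each against the 4 clauses (columns in the order x1, x2, x3, x4):
  F F F F  ✗ fails (x3 ∨ x2)
  F F F T  ✗ fails (x3 ∨ x2)
  F F T F  ✗ fails (¬x3)
  F F T T  ✗ fails (¬x3)
  F T F F  ✓ satisfies all
  F T F T  ✓ satisfies all
  F T T F  ✗ fails (¬x3)
  F T T T  ✗ fails (¬x3)
  T F F F  ✗ fails (x3 ∨ ¬x1)
  T F F T  ✗ fails (x3 ∨ ¬x1 ∨ ¬x4)
  T F T F  ✗ fails (¬x3)
  T F T T  ✗ fails (¬x3)
  T T F F  ✗ fails (x3 ∨ ¬x1)
  T T F T  ✗ fails (x3 ∨ ¬x1 ∨ ¬x4)
  T T T F  ✗ fails (¬x3)
  T T T T  ✗ fails (¬x3)
2 of the 16 rows are models.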